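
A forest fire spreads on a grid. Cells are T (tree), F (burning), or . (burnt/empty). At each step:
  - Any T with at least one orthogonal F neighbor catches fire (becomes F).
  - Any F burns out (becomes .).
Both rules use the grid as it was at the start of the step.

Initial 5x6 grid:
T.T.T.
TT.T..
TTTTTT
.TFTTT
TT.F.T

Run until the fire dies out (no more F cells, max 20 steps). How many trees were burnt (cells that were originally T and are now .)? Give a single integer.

Answer: 17

Derivation:
Step 1: +3 fires, +2 burnt (F count now 3)
Step 2: +4 fires, +3 burnt (F count now 4)
Step 3: +6 fires, +4 burnt (F count now 6)
Step 4: +3 fires, +6 burnt (F count now 3)
Step 5: +1 fires, +3 burnt (F count now 1)
Step 6: +0 fires, +1 burnt (F count now 0)
Fire out after step 6
Initially T: 19, now '.': 28
Total burnt (originally-T cells now '.'): 17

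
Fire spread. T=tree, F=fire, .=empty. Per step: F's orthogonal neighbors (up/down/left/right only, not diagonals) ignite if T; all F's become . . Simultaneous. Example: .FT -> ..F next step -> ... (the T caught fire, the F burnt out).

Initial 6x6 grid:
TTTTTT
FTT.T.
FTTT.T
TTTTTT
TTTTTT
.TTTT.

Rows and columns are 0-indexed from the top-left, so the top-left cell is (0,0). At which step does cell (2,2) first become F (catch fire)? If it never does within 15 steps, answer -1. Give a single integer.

Step 1: cell (2,2)='T' (+4 fires, +2 burnt)
Step 2: cell (2,2)='F' (+5 fires, +4 burnt)
  -> target ignites at step 2
Step 3: cell (2,2)='.' (+4 fires, +5 burnt)
Step 4: cell (2,2)='.' (+4 fires, +4 burnt)
Step 5: cell (2,2)='.' (+4 fires, +4 burnt)
Step 6: cell (2,2)='.' (+5 fires, +4 burnt)
Step 7: cell (2,2)='.' (+3 fires, +5 burnt)
Step 8: cell (2,2)='.' (+0 fires, +3 burnt)
  fire out at step 8

2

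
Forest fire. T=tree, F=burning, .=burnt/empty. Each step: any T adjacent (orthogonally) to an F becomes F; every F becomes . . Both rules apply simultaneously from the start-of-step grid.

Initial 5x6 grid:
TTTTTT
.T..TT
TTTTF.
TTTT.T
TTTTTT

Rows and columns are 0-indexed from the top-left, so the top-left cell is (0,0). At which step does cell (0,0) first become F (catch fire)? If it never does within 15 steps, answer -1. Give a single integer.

Step 1: cell (0,0)='T' (+2 fires, +1 burnt)
Step 2: cell (0,0)='T' (+4 fires, +2 burnt)
Step 3: cell (0,0)='T' (+5 fires, +4 burnt)
Step 4: cell (0,0)='T' (+6 fires, +5 burnt)
Step 5: cell (0,0)='T' (+4 fires, +6 burnt)
Step 6: cell (0,0)='F' (+3 fires, +4 burnt)
  -> target ignites at step 6
Step 7: cell (0,0)='.' (+0 fires, +3 burnt)
  fire out at step 7

6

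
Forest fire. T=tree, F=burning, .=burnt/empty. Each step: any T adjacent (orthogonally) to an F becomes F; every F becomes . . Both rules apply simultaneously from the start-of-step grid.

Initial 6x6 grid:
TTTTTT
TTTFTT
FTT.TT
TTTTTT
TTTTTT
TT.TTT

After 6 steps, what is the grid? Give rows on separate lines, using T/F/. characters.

Step 1: 6 trees catch fire, 2 burn out
  TTTFTT
  FTF.FT
  .FT.TT
  FTTTTT
  TTTTTT
  TT.TTT
Step 2: 9 trees catch fire, 6 burn out
  FTF.FT
  .F...F
  ..F.FT
  .FTTTT
  FTTTTT
  TT.TTT
Step 3: 7 trees catch fire, 9 burn out
  .F...F
  ......
  .....F
  ..FTFT
  .FTTTT
  FT.TTT
Step 4: 5 trees catch fire, 7 burn out
  ......
  ......
  ......
  ...F.F
  ..FTFT
  .F.TTT
Step 5: 3 trees catch fire, 5 burn out
  ......
  ......
  ......
  ......
  ...F.F
  ...TFT
Step 6: 2 trees catch fire, 3 burn out
  ......
  ......
  ......
  ......
  ......
  ...F.F

......
......
......
......
......
...F.F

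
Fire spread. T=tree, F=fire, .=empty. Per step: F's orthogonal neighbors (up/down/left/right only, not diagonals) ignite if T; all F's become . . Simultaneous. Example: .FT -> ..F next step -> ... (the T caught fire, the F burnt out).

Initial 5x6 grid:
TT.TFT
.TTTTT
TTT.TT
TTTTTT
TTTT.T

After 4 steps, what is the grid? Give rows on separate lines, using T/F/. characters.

Step 1: 3 trees catch fire, 1 burn out
  TT.F.F
  .TTTFT
  TTT.TT
  TTTTTT
  TTTT.T
Step 2: 3 trees catch fire, 3 burn out
  TT....
  .TTF.F
  TTT.FT
  TTTTTT
  TTTT.T
Step 3: 3 trees catch fire, 3 burn out
  TT....
  .TF...
  TTT..F
  TTTTFT
  TTTT.T
Step 4: 4 trees catch fire, 3 burn out
  TT....
  .F....
  TTF...
  TTTF.F
  TTTT.T

TT....
.F....
TTF...
TTTF.F
TTTT.T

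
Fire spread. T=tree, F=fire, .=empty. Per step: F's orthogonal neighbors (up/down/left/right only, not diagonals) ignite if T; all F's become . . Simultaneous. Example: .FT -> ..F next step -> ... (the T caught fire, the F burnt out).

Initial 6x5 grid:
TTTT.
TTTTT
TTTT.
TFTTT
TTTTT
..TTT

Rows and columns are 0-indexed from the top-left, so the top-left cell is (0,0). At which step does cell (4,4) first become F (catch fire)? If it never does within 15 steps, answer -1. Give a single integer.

Step 1: cell (4,4)='T' (+4 fires, +1 burnt)
Step 2: cell (4,4)='T' (+6 fires, +4 burnt)
Step 3: cell (4,4)='T' (+7 fires, +6 burnt)
Step 4: cell (4,4)='F' (+5 fires, +7 burnt)
  -> target ignites at step 4
Step 5: cell (4,4)='.' (+3 fires, +5 burnt)
Step 6: cell (4,4)='.' (+0 fires, +3 burnt)
  fire out at step 6

4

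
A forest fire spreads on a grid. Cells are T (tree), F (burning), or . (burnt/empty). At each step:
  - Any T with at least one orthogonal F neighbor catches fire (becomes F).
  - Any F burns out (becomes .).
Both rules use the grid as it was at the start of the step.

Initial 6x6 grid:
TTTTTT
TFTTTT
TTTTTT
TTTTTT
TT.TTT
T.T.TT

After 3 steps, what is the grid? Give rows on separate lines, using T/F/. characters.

Step 1: 4 trees catch fire, 1 burn out
  TFTTTT
  F.FTTT
  TFTTTT
  TTTTTT
  TT.TTT
  T.T.TT
Step 2: 6 trees catch fire, 4 burn out
  F.FTTT
  ...FTT
  F.FTTT
  TFTTTT
  TT.TTT
  T.T.TT
Step 3: 6 trees catch fire, 6 burn out
  ...FTT
  ....FT
  ...FTT
  F.FTTT
  TF.TTT
  T.T.TT

...FTT
....FT
...FTT
F.FTTT
TF.TTT
T.T.TT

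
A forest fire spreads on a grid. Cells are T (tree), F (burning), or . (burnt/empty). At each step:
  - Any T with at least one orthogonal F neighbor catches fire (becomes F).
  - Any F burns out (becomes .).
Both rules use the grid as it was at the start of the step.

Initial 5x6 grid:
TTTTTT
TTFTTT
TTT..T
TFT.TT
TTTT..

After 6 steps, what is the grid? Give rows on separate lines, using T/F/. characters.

Step 1: 8 trees catch fire, 2 burn out
  TTFTTT
  TF.FTT
  TFF..T
  F.F.TT
  TFTT..
Step 2: 7 trees catch fire, 8 burn out
  TF.FTT
  F...FT
  F....T
  ....TT
  F.FT..
Step 3: 4 trees catch fire, 7 burn out
  F...FT
  .....F
  .....T
  ....TT
  ...F..
Step 4: 2 trees catch fire, 4 burn out
  .....F
  ......
  .....F
  ....TT
  ......
Step 5: 1 trees catch fire, 2 burn out
  ......
  ......
  ......
  ....TF
  ......
Step 6: 1 trees catch fire, 1 burn out
  ......
  ......
  ......
  ....F.
  ......

......
......
......
....F.
......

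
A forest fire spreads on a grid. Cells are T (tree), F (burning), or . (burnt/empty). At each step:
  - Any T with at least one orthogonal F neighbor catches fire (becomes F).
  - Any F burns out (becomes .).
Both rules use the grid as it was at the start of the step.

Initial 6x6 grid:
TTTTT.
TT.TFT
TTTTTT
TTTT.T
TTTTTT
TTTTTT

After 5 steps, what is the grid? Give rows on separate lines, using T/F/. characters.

Step 1: 4 trees catch fire, 1 burn out
  TTTTF.
  TT.F.F
  TTTTFT
  TTTT.T
  TTTTTT
  TTTTTT
Step 2: 3 trees catch fire, 4 burn out
  TTTF..
  TT....
  TTTF.F
  TTTT.T
  TTTTTT
  TTTTTT
Step 3: 4 trees catch fire, 3 burn out
  TTF...
  TT....
  TTF...
  TTTF.F
  TTTTTT
  TTTTTT
Step 4: 5 trees catch fire, 4 burn out
  TF....
  TT....
  TF....
  TTF...
  TTTFTF
  TTTTTT
Step 5: 8 trees catch fire, 5 burn out
  F.....
  TF....
  F.....
  TF....
  TTF.F.
  TTTFTF

F.....
TF....
F.....
TF....
TTF.F.
TTTFTF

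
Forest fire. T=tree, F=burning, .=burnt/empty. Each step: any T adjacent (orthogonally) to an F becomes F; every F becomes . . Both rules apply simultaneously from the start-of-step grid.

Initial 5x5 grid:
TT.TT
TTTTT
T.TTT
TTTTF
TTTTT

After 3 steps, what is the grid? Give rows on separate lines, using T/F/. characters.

Step 1: 3 trees catch fire, 1 burn out
  TT.TT
  TTTTT
  T.TTF
  TTTF.
  TTTTF
Step 2: 4 trees catch fire, 3 burn out
  TT.TT
  TTTTF
  T.TF.
  TTF..
  TTTF.
Step 3: 5 trees catch fire, 4 burn out
  TT.TF
  TTTF.
  T.F..
  TF...
  TTF..

TT.TF
TTTF.
T.F..
TF...
TTF..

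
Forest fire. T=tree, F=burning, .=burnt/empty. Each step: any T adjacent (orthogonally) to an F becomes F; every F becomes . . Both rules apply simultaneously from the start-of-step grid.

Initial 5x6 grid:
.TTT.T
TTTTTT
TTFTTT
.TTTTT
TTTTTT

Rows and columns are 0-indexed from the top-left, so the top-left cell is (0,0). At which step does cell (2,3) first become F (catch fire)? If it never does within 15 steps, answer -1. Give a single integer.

Step 1: cell (2,3)='F' (+4 fires, +1 burnt)
  -> target ignites at step 1
Step 2: cell (2,3)='.' (+8 fires, +4 burnt)
Step 3: cell (2,3)='.' (+8 fires, +8 burnt)
Step 4: cell (2,3)='.' (+4 fires, +8 burnt)
Step 5: cell (2,3)='.' (+2 fires, +4 burnt)
Step 6: cell (2,3)='.' (+0 fires, +2 burnt)
  fire out at step 6

1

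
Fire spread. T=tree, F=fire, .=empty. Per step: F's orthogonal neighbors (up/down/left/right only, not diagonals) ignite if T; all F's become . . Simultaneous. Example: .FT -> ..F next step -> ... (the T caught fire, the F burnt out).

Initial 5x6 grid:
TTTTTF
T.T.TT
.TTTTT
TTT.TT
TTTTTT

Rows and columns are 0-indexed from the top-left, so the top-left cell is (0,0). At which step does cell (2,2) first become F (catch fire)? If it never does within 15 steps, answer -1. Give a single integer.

Step 1: cell (2,2)='T' (+2 fires, +1 burnt)
Step 2: cell (2,2)='T' (+3 fires, +2 burnt)
Step 3: cell (2,2)='T' (+3 fires, +3 burnt)
Step 4: cell (2,2)='T' (+5 fires, +3 burnt)
Step 5: cell (2,2)='F' (+3 fires, +5 burnt)
  -> target ignites at step 5
Step 6: cell (2,2)='.' (+4 fires, +3 burnt)
Step 7: cell (2,2)='.' (+2 fires, +4 burnt)
Step 8: cell (2,2)='.' (+2 fires, +2 burnt)
Step 9: cell (2,2)='.' (+1 fires, +2 burnt)
Step 10: cell (2,2)='.' (+0 fires, +1 burnt)
  fire out at step 10

5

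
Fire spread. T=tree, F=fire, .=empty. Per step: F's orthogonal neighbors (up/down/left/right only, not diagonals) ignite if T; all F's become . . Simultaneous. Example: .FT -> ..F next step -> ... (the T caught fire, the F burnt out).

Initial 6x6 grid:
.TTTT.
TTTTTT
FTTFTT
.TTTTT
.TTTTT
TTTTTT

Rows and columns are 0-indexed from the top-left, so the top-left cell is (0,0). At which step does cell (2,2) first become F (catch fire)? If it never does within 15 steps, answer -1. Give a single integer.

Step 1: cell (2,2)='F' (+6 fires, +2 burnt)
  -> target ignites at step 1
Step 2: cell (2,2)='.' (+9 fires, +6 burnt)
Step 3: cell (2,2)='.' (+9 fires, +9 burnt)
Step 4: cell (2,2)='.' (+4 fires, +9 burnt)
Step 5: cell (2,2)='.' (+2 fires, +4 burnt)
Step 6: cell (2,2)='.' (+0 fires, +2 burnt)
  fire out at step 6

1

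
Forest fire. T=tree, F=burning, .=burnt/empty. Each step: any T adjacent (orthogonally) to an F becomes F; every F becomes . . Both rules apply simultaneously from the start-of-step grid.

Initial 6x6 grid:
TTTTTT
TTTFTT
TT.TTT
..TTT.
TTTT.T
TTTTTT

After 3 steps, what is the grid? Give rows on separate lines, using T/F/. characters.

Step 1: 4 trees catch fire, 1 burn out
  TTTFTT
  TTF.FT
  TT.FTT
  ..TTT.
  TTTT.T
  TTTTTT
Step 2: 6 trees catch fire, 4 burn out
  TTF.FT
  TF...F
  TT..FT
  ..TFT.
  TTTT.T
  TTTTTT
Step 3: 8 trees catch fire, 6 burn out
  TF...F
  F.....
  TF...F
  ..F.F.
  TTTF.T
  TTTTTT

TF...F
F.....
TF...F
..F.F.
TTTF.T
TTTTTT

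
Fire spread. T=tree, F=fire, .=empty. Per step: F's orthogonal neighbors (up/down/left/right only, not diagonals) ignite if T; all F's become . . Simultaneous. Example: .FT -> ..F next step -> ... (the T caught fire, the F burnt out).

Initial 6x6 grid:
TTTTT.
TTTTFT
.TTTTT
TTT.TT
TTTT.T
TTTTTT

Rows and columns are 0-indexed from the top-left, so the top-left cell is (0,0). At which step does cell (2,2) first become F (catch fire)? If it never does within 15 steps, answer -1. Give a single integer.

Step 1: cell (2,2)='T' (+4 fires, +1 burnt)
Step 2: cell (2,2)='T' (+5 fires, +4 burnt)
Step 3: cell (2,2)='F' (+4 fires, +5 burnt)
  -> target ignites at step 3
Step 4: cell (2,2)='.' (+5 fires, +4 burnt)
Step 5: cell (2,2)='.' (+4 fires, +5 burnt)
Step 6: cell (2,2)='.' (+5 fires, +4 burnt)
Step 7: cell (2,2)='.' (+3 fires, +5 burnt)
Step 8: cell (2,2)='.' (+1 fires, +3 burnt)
Step 9: cell (2,2)='.' (+0 fires, +1 burnt)
  fire out at step 9

3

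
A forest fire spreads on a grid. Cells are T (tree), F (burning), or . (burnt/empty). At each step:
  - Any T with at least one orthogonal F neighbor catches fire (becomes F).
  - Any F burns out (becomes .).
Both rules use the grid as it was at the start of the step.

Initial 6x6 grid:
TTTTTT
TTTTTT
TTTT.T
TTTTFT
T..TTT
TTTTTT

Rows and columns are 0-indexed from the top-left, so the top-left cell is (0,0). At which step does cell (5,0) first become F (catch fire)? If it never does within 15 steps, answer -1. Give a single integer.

Step 1: cell (5,0)='T' (+3 fires, +1 burnt)
Step 2: cell (5,0)='T' (+6 fires, +3 burnt)
Step 3: cell (5,0)='T' (+6 fires, +6 burnt)
Step 4: cell (5,0)='T' (+7 fires, +6 burnt)
Step 5: cell (5,0)='T' (+6 fires, +7 burnt)
Step 6: cell (5,0)='F' (+3 fires, +6 burnt)
  -> target ignites at step 6
Step 7: cell (5,0)='.' (+1 fires, +3 burnt)
Step 8: cell (5,0)='.' (+0 fires, +1 burnt)
  fire out at step 8

6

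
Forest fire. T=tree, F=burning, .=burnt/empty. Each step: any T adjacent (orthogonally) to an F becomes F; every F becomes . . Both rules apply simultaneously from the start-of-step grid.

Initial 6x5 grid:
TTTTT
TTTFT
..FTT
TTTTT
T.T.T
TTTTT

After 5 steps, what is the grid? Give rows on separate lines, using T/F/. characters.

Step 1: 5 trees catch fire, 2 burn out
  TTTFT
  TTF.F
  ...FT
  TTFTT
  T.T.T
  TTTTT
Step 2: 7 trees catch fire, 5 burn out
  TTF.F
  TF...
  ....F
  TF.FT
  T.F.T
  TTTTT
Step 3: 5 trees catch fire, 7 burn out
  TF...
  F....
  .....
  F...F
  T...T
  TTFTT
Step 4: 5 trees catch fire, 5 burn out
  F....
  .....
  .....
  .....
  F...F
  TF.FT
Step 5: 2 trees catch fire, 5 burn out
  .....
  .....
  .....
  .....
  .....
  F...F

.....
.....
.....
.....
.....
F...F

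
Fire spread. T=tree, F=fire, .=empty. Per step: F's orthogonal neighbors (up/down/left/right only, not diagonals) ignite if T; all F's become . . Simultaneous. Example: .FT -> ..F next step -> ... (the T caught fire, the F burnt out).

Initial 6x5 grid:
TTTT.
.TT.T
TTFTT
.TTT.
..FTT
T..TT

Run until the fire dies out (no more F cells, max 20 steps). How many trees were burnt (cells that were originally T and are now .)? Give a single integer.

Step 1: +5 fires, +2 burnt (F count now 5)
Step 2: +8 fires, +5 burnt (F count now 8)
Step 3: +4 fires, +8 burnt (F count now 4)
Step 4: +1 fires, +4 burnt (F count now 1)
Step 5: +0 fires, +1 burnt (F count now 0)
Fire out after step 5
Initially T: 19, now '.': 29
Total burnt (originally-T cells now '.'): 18

Answer: 18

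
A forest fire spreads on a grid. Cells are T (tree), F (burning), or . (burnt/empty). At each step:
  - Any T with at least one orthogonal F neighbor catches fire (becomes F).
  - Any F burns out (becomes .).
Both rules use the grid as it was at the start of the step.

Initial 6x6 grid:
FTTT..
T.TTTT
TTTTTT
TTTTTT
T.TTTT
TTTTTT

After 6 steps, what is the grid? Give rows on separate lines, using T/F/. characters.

Step 1: 2 trees catch fire, 1 burn out
  .FTT..
  F.TTTT
  TTTTTT
  TTTTTT
  T.TTTT
  TTTTTT
Step 2: 2 trees catch fire, 2 burn out
  ..FT..
  ..TTTT
  FTTTTT
  TTTTTT
  T.TTTT
  TTTTTT
Step 3: 4 trees catch fire, 2 burn out
  ...F..
  ..FTTT
  .FTTTT
  FTTTTT
  T.TTTT
  TTTTTT
Step 4: 4 trees catch fire, 4 burn out
  ......
  ...FTT
  ..FTTT
  .FTTTT
  F.TTTT
  TTTTTT
Step 5: 4 trees catch fire, 4 burn out
  ......
  ....FT
  ...FTT
  ..FTTT
  ..TTTT
  FTTTTT
Step 6: 5 trees catch fire, 4 burn out
  ......
  .....F
  ....FT
  ...FTT
  ..FTTT
  .FTTTT

......
.....F
....FT
...FTT
..FTTT
.FTTTT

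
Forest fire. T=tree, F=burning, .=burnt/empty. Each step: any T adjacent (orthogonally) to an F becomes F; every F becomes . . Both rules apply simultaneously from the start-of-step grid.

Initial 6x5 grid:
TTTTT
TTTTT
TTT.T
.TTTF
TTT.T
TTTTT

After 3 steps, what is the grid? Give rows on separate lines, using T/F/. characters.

Step 1: 3 trees catch fire, 1 burn out
  TTTTT
  TTTTT
  TTT.F
  .TTF.
  TTT.F
  TTTTT
Step 2: 3 trees catch fire, 3 burn out
  TTTTT
  TTTTF
  TTT..
  .TF..
  TTT..
  TTTTF
Step 3: 6 trees catch fire, 3 burn out
  TTTTF
  TTTF.
  TTF..
  .F...
  TTF..
  TTTF.

TTTTF
TTTF.
TTF..
.F...
TTF..
TTTF.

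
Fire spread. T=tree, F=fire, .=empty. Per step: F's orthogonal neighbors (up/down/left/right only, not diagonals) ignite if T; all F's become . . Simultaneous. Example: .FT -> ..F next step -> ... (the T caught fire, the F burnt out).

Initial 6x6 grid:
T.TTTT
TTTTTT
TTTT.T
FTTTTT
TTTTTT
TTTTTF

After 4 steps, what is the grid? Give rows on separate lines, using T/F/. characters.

Step 1: 5 trees catch fire, 2 burn out
  T.TTTT
  TTTTTT
  FTTT.T
  .FTTTT
  FTTTTF
  TTTTF.
Step 2: 8 trees catch fire, 5 burn out
  T.TTTT
  FTTTTT
  .FTT.T
  ..FTTF
  .FTTF.
  FTTF..
Step 3: 10 trees catch fire, 8 burn out
  F.TTTT
  .FTTTT
  ..FT.F
  ...FF.
  ..FF..
  .FF...
Step 4: 3 trees catch fire, 10 burn out
  ..TTTT
  ..FTTF
  ...F..
  ......
  ......
  ......

..TTTT
..FTTF
...F..
......
......
......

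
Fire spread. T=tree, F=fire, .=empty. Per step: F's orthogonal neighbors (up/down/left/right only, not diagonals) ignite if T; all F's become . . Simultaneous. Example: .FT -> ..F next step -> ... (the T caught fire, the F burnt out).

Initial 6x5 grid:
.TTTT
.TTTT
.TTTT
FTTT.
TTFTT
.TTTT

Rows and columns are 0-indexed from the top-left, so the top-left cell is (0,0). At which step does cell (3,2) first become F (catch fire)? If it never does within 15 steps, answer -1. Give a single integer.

Step 1: cell (3,2)='F' (+6 fires, +2 burnt)
  -> target ignites at step 1
Step 2: cell (3,2)='.' (+6 fires, +6 burnt)
Step 3: cell (3,2)='.' (+4 fires, +6 burnt)
Step 4: cell (3,2)='.' (+4 fires, +4 burnt)
Step 5: cell (3,2)='.' (+2 fires, +4 burnt)
Step 6: cell (3,2)='.' (+1 fires, +2 burnt)
Step 7: cell (3,2)='.' (+0 fires, +1 burnt)
  fire out at step 7

1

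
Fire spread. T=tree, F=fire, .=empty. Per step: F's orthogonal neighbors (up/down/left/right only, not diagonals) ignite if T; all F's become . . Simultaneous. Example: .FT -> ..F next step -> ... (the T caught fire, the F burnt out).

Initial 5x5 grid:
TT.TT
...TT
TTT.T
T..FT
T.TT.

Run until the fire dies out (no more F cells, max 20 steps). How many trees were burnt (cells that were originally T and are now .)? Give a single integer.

Step 1: +2 fires, +1 burnt (F count now 2)
Step 2: +2 fires, +2 burnt (F count now 2)
Step 3: +1 fires, +2 burnt (F count now 1)
Step 4: +2 fires, +1 burnt (F count now 2)
Step 5: +1 fires, +2 burnt (F count now 1)
Step 6: +0 fires, +1 burnt (F count now 0)
Fire out after step 6
Initially T: 15, now '.': 18
Total burnt (originally-T cells now '.'): 8

Answer: 8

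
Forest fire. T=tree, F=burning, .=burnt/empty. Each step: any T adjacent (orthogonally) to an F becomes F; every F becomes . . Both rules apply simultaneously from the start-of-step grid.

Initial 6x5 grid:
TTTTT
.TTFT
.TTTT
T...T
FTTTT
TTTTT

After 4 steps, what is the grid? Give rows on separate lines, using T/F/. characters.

Step 1: 7 trees catch fire, 2 burn out
  TTTFT
  .TF.F
  .TTFT
  F...T
  .FTTT
  FTTTT
Step 2: 7 trees catch fire, 7 burn out
  TTF.F
  .F...
  .TF.F
  ....T
  ..FTT
  .FTTT
Step 3: 5 trees catch fire, 7 burn out
  TF...
  .....
  .F...
  ....F
  ...FT
  ..FTT
Step 4: 3 trees catch fire, 5 burn out
  F....
  .....
  .....
  .....
  ....F
  ...FT

F....
.....
.....
.....
....F
...FT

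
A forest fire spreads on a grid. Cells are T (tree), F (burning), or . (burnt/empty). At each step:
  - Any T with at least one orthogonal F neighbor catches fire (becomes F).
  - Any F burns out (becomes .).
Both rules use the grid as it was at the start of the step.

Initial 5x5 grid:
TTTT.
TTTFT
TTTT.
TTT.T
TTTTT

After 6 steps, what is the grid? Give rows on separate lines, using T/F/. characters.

Step 1: 4 trees catch fire, 1 burn out
  TTTF.
  TTF.F
  TTTF.
  TTT.T
  TTTTT
Step 2: 3 trees catch fire, 4 burn out
  TTF..
  TF...
  TTF..
  TTT.T
  TTTTT
Step 3: 4 trees catch fire, 3 burn out
  TF...
  F....
  TF...
  TTF.T
  TTTTT
Step 4: 4 trees catch fire, 4 burn out
  F....
  .....
  F....
  TF..T
  TTFTT
Step 5: 3 trees catch fire, 4 burn out
  .....
  .....
  .....
  F...T
  TF.FT
Step 6: 2 trees catch fire, 3 burn out
  .....
  .....
  .....
  ....T
  F...F

.....
.....
.....
....T
F...F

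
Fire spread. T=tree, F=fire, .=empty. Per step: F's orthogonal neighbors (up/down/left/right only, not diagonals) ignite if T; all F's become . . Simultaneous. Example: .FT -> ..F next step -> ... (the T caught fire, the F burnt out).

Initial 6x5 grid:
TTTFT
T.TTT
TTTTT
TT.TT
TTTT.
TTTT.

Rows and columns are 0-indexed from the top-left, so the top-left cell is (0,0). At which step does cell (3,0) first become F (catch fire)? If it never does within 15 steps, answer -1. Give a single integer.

Step 1: cell (3,0)='T' (+3 fires, +1 burnt)
Step 2: cell (3,0)='T' (+4 fires, +3 burnt)
Step 3: cell (3,0)='T' (+4 fires, +4 burnt)
Step 4: cell (3,0)='T' (+4 fires, +4 burnt)
Step 5: cell (3,0)='T' (+4 fires, +4 burnt)
Step 6: cell (3,0)='F' (+3 fires, +4 burnt)
  -> target ignites at step 6
Step 7: cell (3,0)='.' (+2 fires, +3 burnt)
Step 8: cell (3,0)='.' (+1 fires, +2 burnt)
Step 9: cell (3,0)='.' (+0 fires, +1 burnt)
  fire out at step 9

6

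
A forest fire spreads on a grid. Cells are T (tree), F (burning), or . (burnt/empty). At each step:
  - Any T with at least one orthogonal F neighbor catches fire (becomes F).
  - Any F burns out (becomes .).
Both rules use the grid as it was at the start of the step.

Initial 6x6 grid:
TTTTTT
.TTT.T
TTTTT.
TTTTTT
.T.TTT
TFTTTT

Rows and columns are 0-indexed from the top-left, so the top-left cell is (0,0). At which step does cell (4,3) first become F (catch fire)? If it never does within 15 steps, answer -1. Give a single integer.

Step 1: cell (4,3)='T' (+3 fires, +1 burnt)
Step 2: cell (4,3)='T' (+2 fires, +3 burnt)
Step 3: cell (4,3)='F' (+5 fires, +2 burnt)
  -> target ignites at step 3
Step 4: cell (4,3)='.' (+6 fires, +5 burnt)
Step 5: cell (4,3)='.' (+5 fires, +6 burnt)
Step 6: cell (4,3)='.' (+5 fires, +5 burnt)
Step 7: cell (4,3)='.' (+1 fires, +5 burnt)
Step 8: cell (4,3)='.' (+1 fires, +1 burnt)
Step 9: cell (4,3)='.' (+1 fires, +1 burnt)
Step 10: cell (4,3)='.' (+1 fires, +1 burnt)
Step 11: cell (4,3)='.' (+0 fires, +1 burnt)
  fire out at step 11

3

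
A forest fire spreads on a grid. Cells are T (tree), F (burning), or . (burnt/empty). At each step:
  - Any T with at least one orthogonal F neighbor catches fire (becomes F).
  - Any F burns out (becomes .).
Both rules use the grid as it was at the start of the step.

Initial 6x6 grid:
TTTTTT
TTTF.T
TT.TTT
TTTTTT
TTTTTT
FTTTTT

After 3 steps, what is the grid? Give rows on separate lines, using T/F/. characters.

Step 1: 5 trees catch fire, 2 burn out
  TTTFTT
  TTF..T
  TT.FTT
  TTTTTT
  FTTTTT
  .FTTTT
Step 2: 8 trees catch fire, 5 burn out
  TTF.FT
  TF...T
  TT..FT
  FTTFTT
  .FTTTT
  ..FTTT
Step 3: 12 trees catch fire, 8 burn out
  TF...F
  F....T
  FF...F
  .FF.FT
  ..FFTT
  ...FTT

TF...F
F....T
FF...F
.FF.FT
..FFTT
...FTT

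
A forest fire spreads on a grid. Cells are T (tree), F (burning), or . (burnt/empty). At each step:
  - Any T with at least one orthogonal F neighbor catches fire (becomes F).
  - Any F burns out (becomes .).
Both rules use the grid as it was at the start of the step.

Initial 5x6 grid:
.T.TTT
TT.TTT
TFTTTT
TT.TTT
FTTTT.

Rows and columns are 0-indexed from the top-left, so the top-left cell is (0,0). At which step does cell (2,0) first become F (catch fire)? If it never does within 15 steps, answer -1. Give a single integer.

Step 1: cell (2,0)='F' (+6 fires, +2 burnt)
  -> target ignites at step 1
Step 2: cell (2,0)='.' (+4 fires, +6 burnt)
Step 3: cell (2,0)='.' (+4 fires, +4 burnt)
Step 4: cell (2,0)='.' (+5 fires, +4 burnt)
Step 5: cell (2,0)='.' (+3 fires, +5 burnt)
Step 6: cell (2,0)='.' (+1 fires, +3 burnt)
Step 7: cell (2,0)='.' (+0 fires, +1 burnt)
  fire out at step 7

1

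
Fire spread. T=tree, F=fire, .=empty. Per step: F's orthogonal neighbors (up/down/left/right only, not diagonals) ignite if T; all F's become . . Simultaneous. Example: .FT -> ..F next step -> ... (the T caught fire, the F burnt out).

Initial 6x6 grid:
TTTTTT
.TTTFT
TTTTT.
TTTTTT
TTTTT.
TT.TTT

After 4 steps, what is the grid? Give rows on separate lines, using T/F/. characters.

Step 1: 4 trees catch fire, 1 burn out
  TTTTFT
  .TTF.F
  TTTTF.
  TTTTTT
  TTTTT.
  TT.TTT
Step 2: 5 trees catch fire, 4 burn out
  TTTF.F
  .TF...
  TTTF..
  TTTTFT
  TTTTT.
  TT.TTT
Step 3: 6 trees catch fire, 5 burn out
  TTF...
  .F....
  TTF...
  TTTF.F
  TTTTF.
  TT.TTT
Step 4: 5 trees catch fire, 6 burn out
  TF....
  ......
  TF....
  TTF...
  TTTF..
  TT.TFT

TF....
......
TF....
TTF...
TTTF..
TT.TFT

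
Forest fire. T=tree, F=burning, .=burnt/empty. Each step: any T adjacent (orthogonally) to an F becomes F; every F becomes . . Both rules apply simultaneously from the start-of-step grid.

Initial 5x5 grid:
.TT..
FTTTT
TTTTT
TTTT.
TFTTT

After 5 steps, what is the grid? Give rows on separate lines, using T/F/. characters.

Step 1: 5 trees catch fire, 2 burn out
  .TT..
  .FTTT
  FTTTT
  TFTT.
  F.FTT
Step 2: 6 trees catch fire, 5 burn out
  .FT..
  ..FTT
  .FTTT
  F.FT.
  ...FT
Step 3: 5 trees catch fire, 6 burn out
  ..F..
  ...FT
  ..FTT
  ...F.
  ....F
Step 4: 2 trees catch fire, 5 burn out
  .....
  ....F
  ...FT
  .....
  .....
Step 5: 1 trees catch fire, 2 burn out
  .....
  .....
  ....F
  .....
  .....

.....
.....
....F
.....
.....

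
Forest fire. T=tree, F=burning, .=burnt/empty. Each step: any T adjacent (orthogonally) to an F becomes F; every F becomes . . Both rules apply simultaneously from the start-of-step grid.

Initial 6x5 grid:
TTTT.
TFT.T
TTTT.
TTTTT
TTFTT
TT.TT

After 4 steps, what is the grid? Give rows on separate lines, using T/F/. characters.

Step 1: 7 trees catch fire, 2 burn out
  TFTT.
  F.F.T
  TFTT.
  TTFTT
  TF.FT
  TT.TT
Step 2: 10 trees catch fire, 7 burn out
  F.FT.
  ....T
  F.FT.
  TF.FT
  F...F
  TF.FT
Step 3: 6 trees catch fire, 10 burn out
  ...F.
  ....T
  ...F.
  F...F
  .....
  F...F
Step 4: 0 trees catch fire, 6 burn out
  .....
  ....T
  .....
  .....
  .....
  .....

.....
....T
.....
.....
.....
.....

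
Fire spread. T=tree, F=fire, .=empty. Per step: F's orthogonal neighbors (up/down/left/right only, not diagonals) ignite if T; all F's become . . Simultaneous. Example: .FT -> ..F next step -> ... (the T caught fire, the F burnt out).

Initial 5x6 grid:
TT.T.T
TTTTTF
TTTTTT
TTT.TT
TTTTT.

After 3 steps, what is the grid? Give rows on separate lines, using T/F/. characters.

Step 1: 3 trees catch fire, 1 burn out
  TT.T.F
  TTTTF.
  TTTTTF
  TTT.TT
  TTTTT.
Step 2: 3 trees catch fire, 3 burn out
  TT.T..
  TTTF..
  TTTTF.
  TTT.TF
  TTTTT.
Step 3: 4 trees catch fire, 3 burn out
  TT.F..
  TTF...
  TTTF..
  TTT.F.
  TTTTT.

TT.F..
TTF...
TTTF..
TTT.F.
TTTTT.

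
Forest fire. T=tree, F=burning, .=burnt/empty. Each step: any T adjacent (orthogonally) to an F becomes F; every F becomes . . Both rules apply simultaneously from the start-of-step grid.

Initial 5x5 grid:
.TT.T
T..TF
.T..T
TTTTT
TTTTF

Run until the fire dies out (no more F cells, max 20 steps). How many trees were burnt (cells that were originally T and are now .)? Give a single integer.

Answer: 13

Derivation:
Step 1: +5 fires, +2 burnt (F count now 5)
Step 2: +2 fires, +5 burnt (F count now 2)
Step 3: +2 fires, +2 burnt (F count now 2)
Step 4: +2 fires, +2 burnt (F count now 2)
Step 5: +2 fires, +2 burnt (F count now 2)
Step 6: +0 fires, +2 burnt (F count now 0)
Fire out after step 6
Initially T: 16, now '.': 22
Total burnt (originally-T cells now '.'): 13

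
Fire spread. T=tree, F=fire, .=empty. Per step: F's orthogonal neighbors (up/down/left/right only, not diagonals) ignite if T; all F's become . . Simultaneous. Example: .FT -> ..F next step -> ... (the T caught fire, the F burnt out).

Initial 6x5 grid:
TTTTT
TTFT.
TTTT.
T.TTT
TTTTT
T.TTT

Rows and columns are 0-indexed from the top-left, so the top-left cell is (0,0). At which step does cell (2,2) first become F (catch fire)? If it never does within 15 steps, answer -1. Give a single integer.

Step 1: cell (2,2)='F' (+4 fires, +1 burnt)
  -> target ignites at step 1
Step 2: cell (2,2)='.' (+6 fires, +4 burnt)
Step 3: cell (2,2)='.' (+5 fires, +6 burnt)
Step 4: cell (2,2)='.' (+5 fires, +5 burnt)
Step 5: cell (2,2)='.' (+3 fires, +5 burnt)
Step 6: cell (2,2)='.' (+2 fires, +3 burnt)
Step 7: cell (2,2)='.' (+0 fires, +2 burnt)
  fire out at step 7

1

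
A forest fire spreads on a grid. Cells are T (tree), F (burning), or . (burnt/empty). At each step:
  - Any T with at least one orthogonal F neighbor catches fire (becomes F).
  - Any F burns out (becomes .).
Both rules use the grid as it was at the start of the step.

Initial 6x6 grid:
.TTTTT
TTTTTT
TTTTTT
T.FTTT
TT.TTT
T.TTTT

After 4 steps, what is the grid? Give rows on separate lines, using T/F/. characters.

Step 1: 2 trees catch fire, 1 burn out
  .TTTTT
  TTTTTT
  TTFTTT
  T..FTT
  TT.TTT
  T.TTTT
Step 2: 5 trees catch fire, 2 burn out
  .TTTTT
  TTFTTT
  TF.FTT
  T...FT
  TT.FTT
  T.TTTT
Step 3: 8 trees catch fire, 5 burn out
  .TFTTT
  TF.FTT
  F...FT
  T....F
  TT..FT
  T.TFTT
Step 4: 9 trees catch fire, 8 burn out
  .F.FTT
  F...FT
  .....F
  F.....
  TT...F
  T.F.FT

.F.FTT
F...FT
.....F
F.....
TT...F
T.F.FT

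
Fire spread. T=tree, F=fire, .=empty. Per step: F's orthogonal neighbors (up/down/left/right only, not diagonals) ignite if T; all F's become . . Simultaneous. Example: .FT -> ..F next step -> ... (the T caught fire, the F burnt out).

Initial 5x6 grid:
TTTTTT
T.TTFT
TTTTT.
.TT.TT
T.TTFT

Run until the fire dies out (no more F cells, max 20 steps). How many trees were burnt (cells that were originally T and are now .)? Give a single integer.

Step 1: +7 fires, +2 burnt (F count now 7)
Step 2: +6 fires, +7 burnt (F count now 6)
Step 3: +3 fires, +6 burnt (F count now 3)
Step 4: +3 fires, +3 burnt (F count now 3)
Step 5: +2 fires, +3 burnt (F count now 2)
Step 6: +1 fires, +2 burnt (F count now 1)
Step 7: +0 fires, +1 burnt (F count now 0)
Fire out after step 7
Initially T: 23, now '.': 29
Total burnt (originally-T cells now '.'): 22

Answer: 22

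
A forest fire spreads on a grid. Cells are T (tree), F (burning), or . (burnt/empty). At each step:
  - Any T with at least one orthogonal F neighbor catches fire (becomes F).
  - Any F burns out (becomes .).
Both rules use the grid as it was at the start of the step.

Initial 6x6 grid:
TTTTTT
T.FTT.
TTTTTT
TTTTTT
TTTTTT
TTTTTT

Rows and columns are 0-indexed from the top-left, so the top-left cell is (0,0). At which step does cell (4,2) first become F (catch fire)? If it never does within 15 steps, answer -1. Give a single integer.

Step 1: cell (4,2)='T' (+3 fires, +1 burnt)
Step 2: cell (4,2)='T' (+6 fires, +3 burnt)
Step 3: cell (4,2)='F' (+7 fires, +6 burnt)
  -> target ignites at step 3
Step 4: cell (4,2)='.' (+8 fires, +7 burnt)
Step 5: cell (4,2)='.' (+5 fires, +8 burnt)
Step 6: cell (4,2)='.' (+3 fires, +5 burnt)
Step 7: cell (4,2)='.' (+1 fires, +3 burnt)
Step 8: cell (4,2)='.' (+0 fires, +1 burnt)
  fire out at step 8

3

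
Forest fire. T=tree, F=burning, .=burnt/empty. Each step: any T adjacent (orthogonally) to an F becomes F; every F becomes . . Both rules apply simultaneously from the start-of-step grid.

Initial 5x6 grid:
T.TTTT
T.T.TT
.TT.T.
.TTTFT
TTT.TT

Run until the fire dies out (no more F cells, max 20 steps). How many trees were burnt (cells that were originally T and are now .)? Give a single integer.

Step 1: +4 fires, +1 burnt (F count now 4)
Step 2: +3 fires, +4 burnt (F count now 3)
Step 3: +5 fires, +3 burnt (F count now 5)
Step 4: +5 fires, +5 burnt (F count now 5)
Step 5: +2 fires, +5 burnt (F count now 2)
Step 6: +0 fires, +2 burnt (F count now 0)
Fire out after step 6
Initially T: 21, now '.': 28
Total burnt (originally-T cells now '.'): 19

Answer: 19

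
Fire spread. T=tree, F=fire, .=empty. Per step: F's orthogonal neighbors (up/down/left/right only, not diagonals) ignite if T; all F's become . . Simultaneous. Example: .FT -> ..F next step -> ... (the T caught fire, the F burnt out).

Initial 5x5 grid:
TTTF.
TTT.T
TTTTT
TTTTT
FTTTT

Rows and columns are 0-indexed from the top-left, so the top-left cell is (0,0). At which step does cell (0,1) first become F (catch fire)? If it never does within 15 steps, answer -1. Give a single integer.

Step 1: cell (0,1)='T' (+3 fires, +2 burnt)
Step 2: cell (0,1)='F' (+5 fires, +3 burnt)
  -> target ignites at step 2
Step 3: cell (0,1)='.' (+7 fires, +5 burnt)
Step 4: cell (0,1)='.' (+3 fires, +7 burnt)
Step 5: cell (0,1)='.' (+2 fires, +3 burnt)
Step 6: cell (0,1)='.' (+1 fires, +2 burnt)
Step 7: cell (0,1)='.' (+0 fires, +1 burnt)
  fire out at step 7

2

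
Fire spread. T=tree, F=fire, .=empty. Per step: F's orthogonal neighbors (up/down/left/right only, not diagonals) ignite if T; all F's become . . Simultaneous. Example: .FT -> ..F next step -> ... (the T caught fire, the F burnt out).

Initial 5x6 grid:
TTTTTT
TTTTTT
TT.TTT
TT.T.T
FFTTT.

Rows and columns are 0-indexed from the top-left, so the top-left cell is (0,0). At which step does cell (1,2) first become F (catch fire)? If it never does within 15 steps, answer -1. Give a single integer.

Step 1: cell (1,2)='T' (+3 fires, +2 burnt)
Step 2: cell (1,2)='T' (+3 fires, +3 burnt)
Step 3: cell (1,2)='T' (+4 fires, +3 burnt)
Step 4: cell (1,2)='F' (+4 fires, +4 burnt)
  -> target ignites at step 4
Step 5: cell (1,2)='.' (+3 fires, +4 burnt)
Step 6: cell (1,2)='.' (+3 fires, +3 burnt)
Step 7: cell (1,2)='.' (+3 fires, +3 burnt)
Step 8: cell (1,2)='.' (+1 fires, +3 burnt)
Step 9: cell (1,2)='.' (+0 fires, +1 burnt)
  fire out at step 9

4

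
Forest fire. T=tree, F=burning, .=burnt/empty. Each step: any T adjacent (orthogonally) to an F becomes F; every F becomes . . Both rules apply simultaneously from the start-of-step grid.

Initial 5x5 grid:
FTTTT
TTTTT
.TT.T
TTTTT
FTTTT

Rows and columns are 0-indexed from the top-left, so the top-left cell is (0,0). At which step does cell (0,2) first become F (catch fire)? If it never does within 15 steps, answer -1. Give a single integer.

Step 1: cell (0,2)='T' (+4 fires, +2 burnt)
Step 2: cell (0,2)='F' (+4 fires, +4 burnt)
  -> target ignites at step 2
Step 3: cell (0,2)='.' (+5 fires, +4 burnt)
Step 4: cell (0,2)='.' (+5 fires, +5 burnt)
Step 5: cell (0,2)='.' (+2 fires, +5 burnt)
Step 6: cell (0,2)='.' (+1 fires, +2 burnt)
Step 7: cell (0,2)='.' (+0 fires, +1 burnt)
  fire out at step 7

2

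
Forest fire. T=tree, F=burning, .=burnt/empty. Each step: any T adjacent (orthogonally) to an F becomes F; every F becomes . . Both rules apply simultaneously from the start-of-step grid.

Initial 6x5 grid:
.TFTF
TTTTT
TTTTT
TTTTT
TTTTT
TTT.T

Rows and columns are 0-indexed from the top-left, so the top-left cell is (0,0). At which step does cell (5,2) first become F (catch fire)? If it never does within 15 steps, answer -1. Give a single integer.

Step 1: cell (5,2)='T' (+4 fires, +2 burnt)
Step 2: cell (5,2)='T' (+4 fires, +4 burnt)
Step 3: cell (5,2)='T' (+5 fires, +4 burnt)
Step 4: cell (5,2)='T' (+5 fires, +5 burnt)
Step 5: cell (5,2)='F' (+5 fires, +5 burnt)
  -> target ignites at step 5
Step 6: cell (5,2)='.' (+2 fires, +5 burnt)
Step 7: cell (5,2)='.' (+1 fires, +2 burnt)
Step 8: cell (5,2)='.' (+0 fires, +1 burnt)
  fire out at step 8

5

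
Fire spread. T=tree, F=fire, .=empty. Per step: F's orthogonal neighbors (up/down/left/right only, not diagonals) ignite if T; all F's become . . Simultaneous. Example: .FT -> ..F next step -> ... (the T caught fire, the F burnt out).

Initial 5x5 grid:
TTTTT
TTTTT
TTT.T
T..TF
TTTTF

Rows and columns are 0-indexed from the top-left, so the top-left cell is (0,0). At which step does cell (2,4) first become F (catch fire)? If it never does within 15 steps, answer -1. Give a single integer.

Step 1: cell (2,4)='F' (+3 fires, +2 burnt)
  -> target ignites at step 1
Step 2: cell (2,4)='.' (+2 fires, +3 burnt)
Step 3: cell (2,4)='.' (+3 fires, +2 burnt)
Step 4: cell (2,4)='.' (+3 fires, +3 burnt)
Step 5: cell (2,4)='.' (+4 fires, +3 burnt)
Step 6: cell (2,4)='.' (+4 fires, +4 burnt)
Step 7: cell (2,4)='.' (+1 fires, +4 burnt)
Step 8: cell (2,4)='.' (+0 fires, +1 burnt)
  fire out at step 8

1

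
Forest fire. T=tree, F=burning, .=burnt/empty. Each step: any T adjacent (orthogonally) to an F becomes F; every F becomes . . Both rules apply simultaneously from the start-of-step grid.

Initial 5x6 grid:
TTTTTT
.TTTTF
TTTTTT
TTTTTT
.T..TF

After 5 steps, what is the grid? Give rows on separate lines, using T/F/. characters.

Step 1: 5 trees catch fire, 2 burn out
  TTTTTF
  .TTTF.
  TTTTTF
  TTTTTF
  .T..F.
Step 2: 4 trees catch fire, 5 burn out
  TTTTF.
  .TTF..
  TTTTF.
  TTTTF.
  .T....
Step 3: 4 trees catch fire, 4 burn out
  TTTF..
  .TF...
  TTTF..
  TTTF..
  .T....
Step 4: 4 trees catch fire, 4 burn out
  TTF...
  .F....
  TTF...
  TTF...
  .T....
Step 5: 3 trees catch fire, 4 burn out
  TF....
  ......
  TF....
  TF....
  .T....

TF....
......
TF....
TF....
.T....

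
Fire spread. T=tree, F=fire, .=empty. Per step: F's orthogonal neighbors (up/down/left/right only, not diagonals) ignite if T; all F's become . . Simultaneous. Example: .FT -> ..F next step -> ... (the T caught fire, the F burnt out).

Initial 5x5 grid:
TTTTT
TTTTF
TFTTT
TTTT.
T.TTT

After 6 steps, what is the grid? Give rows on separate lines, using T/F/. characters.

Step 1: 7 trees catch fire, 2 burn out
  TTTTF
  TFTF.
  F.FTF
  TFTT.
  T.TTT
Step 2: 7 trees catch fire, 7 burn out
  TFTF.
  F.F..
  ...F.
  F.FT.
  T.TTT
Step 3: 5 trees catch fire, 7 burn out
  F.F..
  .....
  .....
  ...F.
  F.FTT
Step 4: 1 trees catch fire, 5 burn out
  .....
  .....
  .....
  .....
  ...FT
Step 5: 1 trees catch fire, 1 burn out
  .....
  .....
  .....
  .....
  ....F
Step 6: 0 trees catch fire, 1 burn out
  .....
  .....
  .....
  .....
  .....

.....
.....
.....
.....
.....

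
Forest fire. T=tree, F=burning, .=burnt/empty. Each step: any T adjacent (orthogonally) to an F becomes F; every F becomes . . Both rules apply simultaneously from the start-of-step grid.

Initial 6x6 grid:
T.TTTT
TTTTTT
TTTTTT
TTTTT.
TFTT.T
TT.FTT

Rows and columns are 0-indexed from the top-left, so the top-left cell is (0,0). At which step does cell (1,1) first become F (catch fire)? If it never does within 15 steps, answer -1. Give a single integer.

Step 1: cell (1,1)='T' (+6 fires, +2 burnt)
Step 2: cell (1,1)='T' (+6 fires, +6 burnt)
Step 3: cell (1,1)='F' (+6 fires, +6 burnt)
  -> target ignites at step 3
Step 4: cell (1,1)='.' (+4 fires, +6 burnt)
Step 5: cell (1,1)='.' (+5 fires, +4 burnt)
Step 6: cell (1,1)='.' (+2 fires, +5 burnt)
Step 7: cell (1,1)='.' (+1 fires, +2 burnt)
Step 8: cell (1,1)='.' (+0 fires, +1 burnt)
  fire out at step 8

3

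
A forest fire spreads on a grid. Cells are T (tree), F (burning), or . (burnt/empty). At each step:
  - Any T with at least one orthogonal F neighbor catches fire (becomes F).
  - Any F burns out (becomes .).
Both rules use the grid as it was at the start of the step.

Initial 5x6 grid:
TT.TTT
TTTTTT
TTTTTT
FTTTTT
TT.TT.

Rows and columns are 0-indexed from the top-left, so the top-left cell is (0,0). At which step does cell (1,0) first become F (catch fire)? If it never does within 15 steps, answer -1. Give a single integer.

Step 1: cell (1,0)='T' (+3 fires, +1 burnt)
Step 2: cell (1,0)='F' (+4 fires, +3 burnt)
  -> target ignites at step 2
Step 3: cell (1,0)='.' (+4 fires, +4 burnt)
Step 4: cell (1,0)='.' (+5 fires, +4 burnt)
Step 5: cell (1,0)='.' (+4 fires, +5 burnt)
Step 6: cell (1,0)='.' (+3 fires, +4 burnt)
Step 7: cell (1,0)='.' (+2 fires, +3 burnt)
Step 8: cell (1,0)='.' (+1 fires, +2 burnt)
Step 9: cell (1,0)='.' (+0 fires, +1 burnt)
  fire out at step 9

2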